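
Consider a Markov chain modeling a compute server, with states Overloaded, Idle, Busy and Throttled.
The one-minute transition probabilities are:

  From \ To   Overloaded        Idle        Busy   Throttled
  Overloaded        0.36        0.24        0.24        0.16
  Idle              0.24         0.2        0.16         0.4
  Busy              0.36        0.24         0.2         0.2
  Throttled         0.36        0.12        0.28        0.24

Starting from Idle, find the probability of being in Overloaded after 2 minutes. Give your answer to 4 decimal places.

Propagate the distribution vector 2 minutes from Idle.
After 0 minutes: (0.0000, 1.0000, 0.0000, 0.0000)
After 1 minute: (0.2400, 0.2000, 0.1600, 0.4000)
After 2 minutes: (0.3360, 0.1840, 0.2336, 0.2464)
P(in Overloaded after 2 minutes) = 0.3360

0.3360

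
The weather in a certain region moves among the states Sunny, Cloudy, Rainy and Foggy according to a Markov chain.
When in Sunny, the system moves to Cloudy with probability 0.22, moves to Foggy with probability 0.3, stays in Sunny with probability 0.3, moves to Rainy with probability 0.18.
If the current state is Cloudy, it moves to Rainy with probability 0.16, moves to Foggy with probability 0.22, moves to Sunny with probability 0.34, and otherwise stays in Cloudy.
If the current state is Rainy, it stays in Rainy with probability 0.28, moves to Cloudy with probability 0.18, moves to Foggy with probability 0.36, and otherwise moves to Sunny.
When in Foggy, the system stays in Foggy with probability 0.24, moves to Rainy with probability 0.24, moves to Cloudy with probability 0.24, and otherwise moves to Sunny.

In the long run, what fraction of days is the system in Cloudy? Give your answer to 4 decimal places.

Let the stationary distribution be π with π = πP and π_1 + π_2 + π_3 + π_4 = 1.
π_1 = 0.3·π_1 + 0.34·π_2 + 0.18·π_3 + 0.28·π_4
π_2 = 0.22·π_1 + 0.28·π_2 + 0.18·π_3 + 0.24·π_4
π_3 = 0.18·π_1 + 0.16·π_2 + 0.28·π_3 + 0.24·π_4
Solving with the normalization constraint gives π = (0.2781, 0.2309, 0.2134, 0.2777).
So the stationary probability of Cloudy is 0.2309.

0.2309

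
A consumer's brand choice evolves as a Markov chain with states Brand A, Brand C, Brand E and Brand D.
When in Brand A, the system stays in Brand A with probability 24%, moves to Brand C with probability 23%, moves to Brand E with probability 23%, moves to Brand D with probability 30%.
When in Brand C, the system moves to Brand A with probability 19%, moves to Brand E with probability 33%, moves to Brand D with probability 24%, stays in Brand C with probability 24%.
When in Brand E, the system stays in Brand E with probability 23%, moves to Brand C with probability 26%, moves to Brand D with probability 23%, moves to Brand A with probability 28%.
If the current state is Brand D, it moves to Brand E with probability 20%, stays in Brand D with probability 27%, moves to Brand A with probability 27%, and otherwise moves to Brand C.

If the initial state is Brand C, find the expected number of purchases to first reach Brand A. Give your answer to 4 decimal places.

4.2741

Let t(s) be the expected number of purchases to first reach Brand A from state s, with t(Brand A) = 0. Conditioning on the first purchase:
t(Brand C) = 1 + 0.24·t(Brand C) + 0.33·t(Brand E) + 0.24·t(Brand D)
t(Brand E) = 1 + 0.26·t(Brand C) + 0.23·t(Brand E) + 0.23·t(Brand D)
t(Brand D) = 1 + 0.26·t(Brand C) + 0.2·t(Brand E) + 0.27·t(Brand D)
Solving: t(Brand C) = 4.2741, t(Brand E) = 3.9272, t(Brand D) = 3.9681.
Expected purchases from Brand C to Brand A: 4.2741.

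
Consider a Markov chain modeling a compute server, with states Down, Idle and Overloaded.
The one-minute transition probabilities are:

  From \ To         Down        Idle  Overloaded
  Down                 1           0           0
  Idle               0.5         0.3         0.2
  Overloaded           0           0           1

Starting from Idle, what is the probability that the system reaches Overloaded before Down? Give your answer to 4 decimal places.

Let h(s) be the probability of absorption at Overloaded starting from transient state s. Then h(Overloaded) = 1 and h(Down) = 0. By first-step analysis:
h(Idle) = 0.5·0 + 0.3·h(Idle) + 0.2·1
Solving: h(Idle) = 0.2857.
Starting from Idle, the probability is 0.2857.

0.2857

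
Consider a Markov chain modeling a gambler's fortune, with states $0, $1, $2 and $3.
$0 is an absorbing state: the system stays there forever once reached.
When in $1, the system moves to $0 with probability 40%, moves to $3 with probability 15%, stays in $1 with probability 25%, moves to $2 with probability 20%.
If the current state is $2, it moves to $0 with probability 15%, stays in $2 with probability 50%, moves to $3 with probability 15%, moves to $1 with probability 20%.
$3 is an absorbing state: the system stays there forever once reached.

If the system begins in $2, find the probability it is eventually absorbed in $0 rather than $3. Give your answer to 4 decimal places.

0.5746

Let h(s) be the probability of absorption at $0 starting from transient state s. Then h($0) = 1 and h($3) = 0. By first-step analysis:
h($1) = 0.4·1 + 0.25·h($1) + 0.2·h($2) + 0.15·0
h($2) = 0.15·1 + 0.2·h($1) + 0.5·h($2) + 0.15·0
Solving: h($1) = 0.6866, h($2) = 0.5746.
Starting from $2, the probability is 0.5746.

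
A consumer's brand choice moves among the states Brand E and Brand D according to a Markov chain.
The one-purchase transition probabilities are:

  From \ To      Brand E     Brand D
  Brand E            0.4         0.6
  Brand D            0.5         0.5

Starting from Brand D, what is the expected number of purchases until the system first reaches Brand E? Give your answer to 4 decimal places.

Let t(s) be the expected number of purchases to first reach Brand E from state s, with t(Brand E) = 0. Conditioning on the first purchase:
t(Brand D) = 1 + 0.5·t(Brand D)
Solving: t(Brand D) = 2.0000.
Expected purchases from Brand D to Brand E: 2.0000.

2.0000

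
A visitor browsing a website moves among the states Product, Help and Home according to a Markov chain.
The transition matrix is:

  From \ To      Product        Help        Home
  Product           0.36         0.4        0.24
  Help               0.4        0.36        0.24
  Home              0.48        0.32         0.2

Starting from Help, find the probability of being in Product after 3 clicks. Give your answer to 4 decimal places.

0.4023

Propagate the distribution vector 3 clicks from Help.
After 0 clicks: (0.0000, 1.0000, 0.0000)
After 1 click: (0.4000, 0.3600, 0.2400)
After 2 clicks: (0.4032, 0.3664, 0.2304)
After 3 clicks: (0.4023, 0.3669, 0.2308)
P(in Product after 3 clicks) = 0.4023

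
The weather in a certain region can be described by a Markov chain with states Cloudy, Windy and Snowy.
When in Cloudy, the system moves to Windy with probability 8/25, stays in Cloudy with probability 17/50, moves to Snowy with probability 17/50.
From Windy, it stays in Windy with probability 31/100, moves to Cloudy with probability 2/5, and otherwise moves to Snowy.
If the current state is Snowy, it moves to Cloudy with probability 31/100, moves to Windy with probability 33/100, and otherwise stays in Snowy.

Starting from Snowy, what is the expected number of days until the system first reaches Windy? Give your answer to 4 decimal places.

Let t(s) be the expected number of days to first reach Windy from state s, with t(Windy) = 0. Conditioning on the first day:
t(Cloudy) = 1 + 0.34·t(Cloudy) + 0.34·t(Snowy)
t(Snowy) = 1 + 0.31·t(Cloudy) + 0.36·t(Snowy)
Solving: t(Cloudy) = 3.0915, t(Snowy) = 3.0599.
Expected days from Snowy to Windy: 3.0599.

3.0599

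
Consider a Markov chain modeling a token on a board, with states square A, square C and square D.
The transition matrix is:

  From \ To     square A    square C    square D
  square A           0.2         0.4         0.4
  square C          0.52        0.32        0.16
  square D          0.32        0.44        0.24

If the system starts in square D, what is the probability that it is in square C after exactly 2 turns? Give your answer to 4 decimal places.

0.3744

Sum over the intermediate state after 1 turn:
P = P(square D→square A)·P(square A→square C) + P(square D→square C)·P(square C→square C) + P(square D→square D)·P(square D→square C)
  = 0.32×0.4 + 0.44×0.32 + 0.24×0.44
  = 0.1280 + 0.1408 + 0.1056 = 0.3744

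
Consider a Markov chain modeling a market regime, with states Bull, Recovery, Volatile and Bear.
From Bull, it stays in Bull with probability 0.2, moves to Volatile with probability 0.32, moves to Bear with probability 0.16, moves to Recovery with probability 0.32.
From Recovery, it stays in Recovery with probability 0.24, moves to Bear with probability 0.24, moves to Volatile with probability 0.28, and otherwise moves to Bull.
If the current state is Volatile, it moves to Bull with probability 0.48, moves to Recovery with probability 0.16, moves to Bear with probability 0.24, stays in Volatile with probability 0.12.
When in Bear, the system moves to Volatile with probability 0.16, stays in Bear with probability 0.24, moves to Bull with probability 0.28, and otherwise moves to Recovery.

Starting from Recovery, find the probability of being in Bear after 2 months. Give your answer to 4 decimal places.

0.2208

Propagate the distribution vector 2 months from Recovery.
After 0 months: (0.0000, 1.0000, 0.0000, 0.0000)
After 1 month: (0.2400, 0.2400, 0.2800, 0.2400)
After 2 months: (0.3072, 0.2560, 0.2160, 0.2208)
P(in Bear after 2 months) = 0.2208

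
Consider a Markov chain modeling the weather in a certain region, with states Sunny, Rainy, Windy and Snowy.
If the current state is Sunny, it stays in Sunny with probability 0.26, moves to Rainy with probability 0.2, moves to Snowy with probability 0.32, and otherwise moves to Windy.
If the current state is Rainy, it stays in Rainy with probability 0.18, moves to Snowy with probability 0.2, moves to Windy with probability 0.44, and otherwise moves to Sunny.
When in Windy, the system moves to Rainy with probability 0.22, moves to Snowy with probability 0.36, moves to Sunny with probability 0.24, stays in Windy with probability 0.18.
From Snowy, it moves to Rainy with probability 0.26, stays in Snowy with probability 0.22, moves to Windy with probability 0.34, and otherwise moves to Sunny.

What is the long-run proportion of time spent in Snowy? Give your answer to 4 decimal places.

Let the stationary distribution be π with π = πP and π_1 + π_2 + π_3 + π_4 = 1.
π_1 = 0.26·π_1 + 0.18·π_2 + 0.24·π_3 + 0.18·π_4
π_2 = 0.2·π_1 + 0.18·π_2 + 0.22·π_3 + 0.26·π_4
π_3 = 0.22·π_1 + 0.44·π_2 + 0.18·π_3 + 0.34·π_4
Solving with the normalization constraint gives π = (0.2145, 0.2181, 0.2897, 0.2777).
So the stationary probability of Snowy is 0.2777.

0.2777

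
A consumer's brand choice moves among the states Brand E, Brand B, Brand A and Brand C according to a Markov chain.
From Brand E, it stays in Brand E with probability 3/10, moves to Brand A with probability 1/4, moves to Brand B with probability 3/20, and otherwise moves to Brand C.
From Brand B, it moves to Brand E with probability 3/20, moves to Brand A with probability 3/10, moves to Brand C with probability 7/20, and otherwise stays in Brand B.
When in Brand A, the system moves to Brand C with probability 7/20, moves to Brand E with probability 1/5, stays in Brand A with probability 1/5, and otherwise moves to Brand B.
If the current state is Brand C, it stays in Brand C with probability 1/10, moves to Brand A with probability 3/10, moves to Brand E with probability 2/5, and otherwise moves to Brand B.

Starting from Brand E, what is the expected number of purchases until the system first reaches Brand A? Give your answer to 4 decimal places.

Let t(s) be the expected number of purchases to first reach Brand A from state s, with t(Brand A) = 0. Conditioning on the first purchase:
t(Brand E) = 1 + 0.3·t(Brand E) + 0.15·t(Brand B) + 0.3·t(Brand C)
t(Brand B) = 1 + 0.15·t(Brand E) + 0.2·t(Brand B) + 0.35·t(Brand C)
t(Brand C) = 1 + 0.4·t(Brand E) + 0.2·t(Brand B) + 0.1·t(Brand C)
Solving: t(Brand E) = 3.6842, t(Brand B) = 3.4818, t(Brand C) = 3.5223.
Expected purchases from Brand E to Brand A: 3.6842.

3.6842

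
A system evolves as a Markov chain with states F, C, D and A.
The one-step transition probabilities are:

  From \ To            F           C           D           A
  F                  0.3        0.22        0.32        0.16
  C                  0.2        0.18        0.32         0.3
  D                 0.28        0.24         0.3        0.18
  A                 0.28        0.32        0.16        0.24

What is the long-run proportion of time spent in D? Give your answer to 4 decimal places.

0.2798

Let the stationary distribution be π with π = πP and π_1 + π_2 + π_3 + π_4 = 1.
π_1 = 0.3·π_1 + 0.2·π_2 + 0.28·π_3 + 0.28·π_4
π_2 = 0.22·π_1 + 0.18·π_2 + 0.24·π_3 + 0.32·π_4
π_3 = 0.32·π_1 + 0.32·π_2 + 0.3·π_3 + 0.16·π_4
Solving with the normalization constraint gives π = (0.2663, 0.2377, 0.2798, 0.2162).
So the stationary probability of D is 0.2798.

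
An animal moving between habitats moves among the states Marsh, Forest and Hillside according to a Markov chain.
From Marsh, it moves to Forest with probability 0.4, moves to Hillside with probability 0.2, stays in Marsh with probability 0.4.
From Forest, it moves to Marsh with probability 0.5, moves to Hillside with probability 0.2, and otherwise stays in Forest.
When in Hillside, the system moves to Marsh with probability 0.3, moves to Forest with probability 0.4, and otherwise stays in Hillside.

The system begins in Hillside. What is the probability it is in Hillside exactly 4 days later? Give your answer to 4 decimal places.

Propagate the distribution vector 4 days from Hillside.
After 0 days: (0.0000, 0.0000, 1.0000)
After 1 day: (0.3000, 0.4000, 0.3000)
After 2 days: (0.4100, 0.3600, 0.2300)
After 3 days: (0.4130, 0.3640, 0.2230)
After 4 days: (0.4141, 0.3636, 0.2223)
P(in Hillside after 4 days) = 0.2223

0.2223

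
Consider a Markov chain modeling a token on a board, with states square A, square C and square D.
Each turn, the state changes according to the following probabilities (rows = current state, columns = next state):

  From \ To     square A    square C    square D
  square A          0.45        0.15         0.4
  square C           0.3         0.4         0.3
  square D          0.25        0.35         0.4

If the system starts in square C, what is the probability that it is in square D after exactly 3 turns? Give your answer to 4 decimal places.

Propagate the distribution vector 3 turns from square C.
After 0 turns: (0.0000, 1.0000, 0.0000)
After 1 turn: (0.3000, 0.4000, 0.3000)
After 2 turns: (0.3300, 0.3100, 0.3600)
After 3 turns: (0.3315, 0.2995, 0.3690)
P(in square D after 3 turns) = 0.3690

0.3690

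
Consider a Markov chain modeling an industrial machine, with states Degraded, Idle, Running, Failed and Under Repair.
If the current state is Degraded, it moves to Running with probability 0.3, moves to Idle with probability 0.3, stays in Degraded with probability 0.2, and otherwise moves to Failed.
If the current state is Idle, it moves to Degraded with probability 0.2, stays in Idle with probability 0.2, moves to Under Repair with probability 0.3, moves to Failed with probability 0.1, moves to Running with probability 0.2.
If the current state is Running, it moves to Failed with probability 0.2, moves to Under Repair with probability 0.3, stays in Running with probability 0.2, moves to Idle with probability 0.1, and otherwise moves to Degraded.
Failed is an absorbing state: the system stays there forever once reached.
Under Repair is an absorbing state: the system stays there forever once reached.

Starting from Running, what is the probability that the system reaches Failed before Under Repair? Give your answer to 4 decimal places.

0.4346

Let h(s) be the probability of absorption at Failed starting from transient state s. Then h(Failed) = 1 and h(Under Repair) = 0. By first-step analysis:
h(Degraded) = 0.2·h(Degraded) + 0.3·h(Idle) + 0.3·h(Running) + 0.2·1
h(Idle) = 0.2·h(Degraded) + 0.2·h(Idle) + 0.2·h(Running) + 0.1·1 + 0.3·0
h(Running) = 0.2·h(Degraded) + 0.1·h(Idle) + 0.2·h(Running) + 0.2·1 + 0.3·0
Solving: h(Degraded) = 0.5524, h(Idle) = 0.3717, h(Running) = 0.4346.
Starting from Running, the probability is 0.4346.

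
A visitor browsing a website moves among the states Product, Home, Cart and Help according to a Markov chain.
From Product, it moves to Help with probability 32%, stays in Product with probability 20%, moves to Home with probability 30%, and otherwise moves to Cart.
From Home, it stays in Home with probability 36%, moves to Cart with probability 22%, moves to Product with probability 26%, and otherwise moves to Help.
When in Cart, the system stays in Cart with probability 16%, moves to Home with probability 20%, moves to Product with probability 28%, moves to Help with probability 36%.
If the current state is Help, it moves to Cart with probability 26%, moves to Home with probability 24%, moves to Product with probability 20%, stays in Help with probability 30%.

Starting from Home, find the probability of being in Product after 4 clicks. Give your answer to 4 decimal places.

Propagate the distribution vector 4 clicks from Home.
After 0 clicks: (0.0000, 1.0000, 0.0000, 0.0000)
After 1 click: (0.2600, 0.3600, 0.2200, 0.1600)
After 2 clicks: (0.2392, 0.2900, 0.2028, 0.2680)
After 3 clicks: (0.2336, 0.2810, 0.2090, 0.2764)
After 4 clicks: (0.2336, 0.2794, 0.2092, 0.2779)
P(in Product after 4 clicks) = 0.2336

0.2336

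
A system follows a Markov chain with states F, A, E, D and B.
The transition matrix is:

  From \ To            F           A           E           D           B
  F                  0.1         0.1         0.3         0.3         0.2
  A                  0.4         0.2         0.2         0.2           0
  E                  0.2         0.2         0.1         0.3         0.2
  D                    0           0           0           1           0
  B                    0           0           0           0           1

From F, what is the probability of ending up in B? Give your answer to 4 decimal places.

Let h(s) be the probability of absorption at B starting from transient state s. Then h(B) = 1 and h(D) = 0. By first-step analysis:
h(F) = 0.1·h(F) + 0.1·h(A) + 0.3·h(E) + 0.3·0 + 0.2·1
h(A) = 0.4·h(F) + 0.2·h(A) + 0.2·h(E) + 0.2·0
h(E) = 0.2·h(F) + 0.2·h(A) + 0.1·h(E) + 0.3·0 + 0.2·1
Solving: h(F) = 0.3760, h(A) = 0.2800, h(E) = 0.3680.
Starting from F, the probability is 0.3760.

0.3760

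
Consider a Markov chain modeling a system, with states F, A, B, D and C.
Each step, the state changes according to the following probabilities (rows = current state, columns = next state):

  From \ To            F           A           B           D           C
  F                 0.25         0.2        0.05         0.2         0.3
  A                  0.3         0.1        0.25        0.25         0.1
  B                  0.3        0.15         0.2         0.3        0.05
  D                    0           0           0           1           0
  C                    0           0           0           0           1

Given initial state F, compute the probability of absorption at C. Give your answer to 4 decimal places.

Let h(s) be the probability of absorption at C starting from transient state s. Then h(C) = 1 and h(D) = 0. By first-step analysis:
h(F) = 0.25·h(F) + 0.2·h(A) + 0.05·h(B) + 0.2·0 + 0.3·1
h(A) = 0.3·h(F) + 0.1·h(A) + 0.25·h(B) + 0.25·0 + 0.1·1
h(B) = 0.3·h(F) + 0.15·h(A) + 0.2·h(B) + 0.3·0 + 0.05·1
Solving: h(F) = 0.5224, h(A) = 0.3766, h(B) = 0.3290.
Starting from F, the probability is 0.5224.

0.5224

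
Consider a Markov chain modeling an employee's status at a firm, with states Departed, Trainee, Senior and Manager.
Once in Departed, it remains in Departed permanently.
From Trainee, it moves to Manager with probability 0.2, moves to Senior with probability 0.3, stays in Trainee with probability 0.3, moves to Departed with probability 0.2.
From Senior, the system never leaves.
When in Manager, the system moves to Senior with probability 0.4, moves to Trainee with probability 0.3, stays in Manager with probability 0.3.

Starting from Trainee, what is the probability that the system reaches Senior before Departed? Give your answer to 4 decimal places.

0.6744

Let h(s) be the probability of absorption at Senior starting from transient state s. Then h(Senior) = 1 and h(Departed) = 0. By first-step analysis:
h(Trainee) = 0.2·0 + 0.3·h(Trainee) + 0.3·1 + 0.2·h(Manager)
h(Manager) = 0.3·h(Trainee) + 0.4·1 + 0.3·h(Manager)
Solving: h(Trainee) = 0.6744, h(Manager) = 0.8605.
Starting from Trainee, the probability is 0.6744.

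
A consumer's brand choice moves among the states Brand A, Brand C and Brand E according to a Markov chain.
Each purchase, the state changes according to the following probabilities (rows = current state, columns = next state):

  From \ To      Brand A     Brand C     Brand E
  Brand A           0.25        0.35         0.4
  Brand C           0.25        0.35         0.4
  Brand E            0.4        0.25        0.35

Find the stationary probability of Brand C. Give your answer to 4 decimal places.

Let the stationary distribution be π with π = πP and π_1 + π_2 + π_3 = 1.
π_1 = 0.25·π_1 + 0.25·π_2 + 0.4·π_3
π_2 = 0.35·π_1 + 0.35·π_2 + 0.25·π_3
Solving with the normalization constraint gives π = (0.3071, 0.3119, 0.3810).
So the stationary probability of Brand C is 0.3119.

0.3119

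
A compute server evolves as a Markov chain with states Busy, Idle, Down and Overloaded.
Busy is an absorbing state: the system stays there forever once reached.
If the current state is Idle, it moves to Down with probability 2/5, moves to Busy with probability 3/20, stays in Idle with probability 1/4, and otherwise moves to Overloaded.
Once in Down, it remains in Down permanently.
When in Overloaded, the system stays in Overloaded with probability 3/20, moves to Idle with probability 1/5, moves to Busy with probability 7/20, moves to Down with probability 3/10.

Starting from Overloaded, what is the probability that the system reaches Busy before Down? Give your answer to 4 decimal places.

Let h(s) be the probability of absorption at Busy starting from transient state s. Then h(Busy) = 1 and h(Down) = 0. By first-step analysis:
h(Idle) = 0.15·1 + 0.25·h(Idle) + 0.4·0 + 0.2·h(Overloaded)
h(Overloaded) = 0.35·1 + 0.2·h(Idle) + 0.3·0 + 0.15·h(Overloaded)
Solving: h(Idle) = 0.3305, h(Overloaded) = 0.4895.
Starting from Overloaded, the probability is 0.4895.

0.4895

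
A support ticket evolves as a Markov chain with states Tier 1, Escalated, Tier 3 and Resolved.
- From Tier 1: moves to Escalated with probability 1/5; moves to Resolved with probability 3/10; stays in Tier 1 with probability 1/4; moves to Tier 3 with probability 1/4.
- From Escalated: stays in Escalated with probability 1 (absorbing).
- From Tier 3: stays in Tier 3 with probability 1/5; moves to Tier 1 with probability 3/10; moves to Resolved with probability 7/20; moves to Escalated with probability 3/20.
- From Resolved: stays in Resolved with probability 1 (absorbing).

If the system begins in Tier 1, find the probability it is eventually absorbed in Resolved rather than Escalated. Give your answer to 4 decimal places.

Let h(s) be the probability of absorption at Resolved starting from transient state s. Then h(Resolved) = 1 and h(Escalated) = 0. By first-step analysis:
h(Tier 1) = 0.25·h(Tier 1) + 0.2·0 + 0.25·h(Tier 3) + 0.3·1
h(Tier 3) = 0.3·h(Tier 1) + 0.15·0 + 0.2·h(Tier 3) + 0.35·1
Solving: h(Tier 1) = 0.6238, h(Tier 3) = 0.6714.
Starting from Tier 1, the probability is 0.6238.

0.6238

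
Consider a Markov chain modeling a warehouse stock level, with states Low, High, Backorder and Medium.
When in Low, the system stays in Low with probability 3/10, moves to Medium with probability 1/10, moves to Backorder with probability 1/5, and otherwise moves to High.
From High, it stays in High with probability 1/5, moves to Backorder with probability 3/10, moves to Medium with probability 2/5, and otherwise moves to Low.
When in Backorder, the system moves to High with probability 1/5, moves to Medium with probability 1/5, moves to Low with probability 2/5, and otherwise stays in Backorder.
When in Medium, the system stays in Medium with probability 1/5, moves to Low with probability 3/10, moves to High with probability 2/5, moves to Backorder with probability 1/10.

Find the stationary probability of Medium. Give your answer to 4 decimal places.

Let the stationary distribution be π with π = πP and π_1 + π_2 + π_3 + π_4 = 1.
π_1 = 0.3·π_1 + 0.1·π_2 + 0.4·π_3 + 0.3·π_4
π_2 = 0.4·π_1 + 0.2·π_2 + 0.2·π_3 + 0.4·π_4
π_3 = 0.2·π_1 + 0.3·π_2 + 0.2·π_3 + 0.1·π_4
Solving with the normalization constraint gives π = (0.2609, 0.2989, 0.2065, 0.2337).
So the stationary probability of Medium is 0.2337.

0.2337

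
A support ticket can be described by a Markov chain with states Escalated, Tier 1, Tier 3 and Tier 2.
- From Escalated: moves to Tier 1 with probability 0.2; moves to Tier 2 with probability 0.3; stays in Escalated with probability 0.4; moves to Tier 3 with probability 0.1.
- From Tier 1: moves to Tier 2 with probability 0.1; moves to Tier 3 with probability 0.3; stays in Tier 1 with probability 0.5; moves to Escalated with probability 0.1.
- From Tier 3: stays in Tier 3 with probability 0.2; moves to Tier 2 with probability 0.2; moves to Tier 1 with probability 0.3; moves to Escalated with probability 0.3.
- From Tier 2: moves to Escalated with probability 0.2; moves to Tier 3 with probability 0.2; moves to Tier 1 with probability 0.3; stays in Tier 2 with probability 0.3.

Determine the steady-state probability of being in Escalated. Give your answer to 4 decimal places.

Let the stationary distribution be π with π = πP and π_1 + π_2 + π_3 + π_4 = 1.
π_1 = 0.4·π_1 + 0.1·π_2 + 0.3·π_3 + 0.2·π_4
π_2 = 0.2·π_1 + 0.5·π_2 + 0.3·π_3 + 0.3·π_4
π_3 = 0.1·π_1 + 0.3·π_2 + 0.2·π_3 + 0.2·π_4
Solving with the normalization constraint gives π = (0.2332, 0.3459, 0.2113, 0.2097).
So the stationary probability of Escalated is 0.2332.

0.2332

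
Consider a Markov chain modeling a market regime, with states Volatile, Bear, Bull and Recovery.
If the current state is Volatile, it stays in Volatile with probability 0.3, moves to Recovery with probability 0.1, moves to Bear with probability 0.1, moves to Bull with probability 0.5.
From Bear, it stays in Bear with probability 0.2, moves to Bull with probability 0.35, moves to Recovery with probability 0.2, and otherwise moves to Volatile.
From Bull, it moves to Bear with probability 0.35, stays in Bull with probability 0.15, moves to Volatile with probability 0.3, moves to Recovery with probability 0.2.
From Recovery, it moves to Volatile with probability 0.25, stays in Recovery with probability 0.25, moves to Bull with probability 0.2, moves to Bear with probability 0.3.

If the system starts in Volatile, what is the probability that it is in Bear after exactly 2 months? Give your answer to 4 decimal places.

Propagate the distribution vector 2 months from Volatile.
After 0 months: (1.0000, 0.0000, 0.0000, 0.0000)
After 1 month: (0.3000, 0.1000, 0.5000, 0.1000)
After 2 months: (0.2900, 0.2550, 0.2800, 0.1750)
P(in Bear after 2 months) = 0.2550

0.2550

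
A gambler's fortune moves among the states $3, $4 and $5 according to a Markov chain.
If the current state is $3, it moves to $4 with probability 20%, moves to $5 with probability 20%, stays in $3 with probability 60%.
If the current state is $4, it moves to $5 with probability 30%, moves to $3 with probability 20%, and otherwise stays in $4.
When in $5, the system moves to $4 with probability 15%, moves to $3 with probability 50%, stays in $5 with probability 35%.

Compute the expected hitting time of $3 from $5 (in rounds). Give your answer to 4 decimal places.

2.3214

Let t(s) be the expected number of rounds to first reach $3 from state s, with t($3) = 0. Conditioning on the first round:
t($4) = 1 + 0.5·t($4) + 0.3·t($5)
t($5) = 1 + 0.15·t($4) + 0.35·t($5)
Solving: t($4) = 3.3929, t($5) = 2.3214.
Expected rounds from $5 to $3: 2.3214.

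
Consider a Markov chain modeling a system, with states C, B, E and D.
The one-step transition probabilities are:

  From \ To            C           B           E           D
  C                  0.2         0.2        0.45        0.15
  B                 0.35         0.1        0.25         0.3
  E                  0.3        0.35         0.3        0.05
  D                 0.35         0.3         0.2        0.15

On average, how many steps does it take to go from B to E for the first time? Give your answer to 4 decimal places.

Let t(s) be the expected number of steps to first reach E from state s, with t(E) = 0. Conditioning on the first step:
t(C) = 1 + 0.2·t(C) + 0.2·t(B) + 0.15·t(D)
t(B) = 1 + 0.35·t(C) + 0.1·t(B) + 0.3·t(D)
t(D) = 1 + 0.35·t(C) + 0.3·t(B) + 0.15·t(D)
Solving: t(C) = 2.7364, t(B) = 3.3354, t(D) = 3.4805.
Expected steps from B to E: 3.3354.

3.3354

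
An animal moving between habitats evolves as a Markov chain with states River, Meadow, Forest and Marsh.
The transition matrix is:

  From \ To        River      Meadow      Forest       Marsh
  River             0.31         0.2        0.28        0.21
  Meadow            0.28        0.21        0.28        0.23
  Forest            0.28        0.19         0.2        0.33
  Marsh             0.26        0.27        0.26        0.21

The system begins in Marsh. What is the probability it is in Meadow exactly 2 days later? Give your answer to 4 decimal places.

Propagate the distribution vector 2 days from Marsh.
After 0 days: (0.0000, 0.0000, 0.0000, 1.0000)
After 1 day: (0.2600, 0.2700, 0.2600, 0.2100)
After 2 days: (0.2836, 0.2148, 0.2550, 0.2466)
P(in Meadow after 2 days) = 0.2148

0.2148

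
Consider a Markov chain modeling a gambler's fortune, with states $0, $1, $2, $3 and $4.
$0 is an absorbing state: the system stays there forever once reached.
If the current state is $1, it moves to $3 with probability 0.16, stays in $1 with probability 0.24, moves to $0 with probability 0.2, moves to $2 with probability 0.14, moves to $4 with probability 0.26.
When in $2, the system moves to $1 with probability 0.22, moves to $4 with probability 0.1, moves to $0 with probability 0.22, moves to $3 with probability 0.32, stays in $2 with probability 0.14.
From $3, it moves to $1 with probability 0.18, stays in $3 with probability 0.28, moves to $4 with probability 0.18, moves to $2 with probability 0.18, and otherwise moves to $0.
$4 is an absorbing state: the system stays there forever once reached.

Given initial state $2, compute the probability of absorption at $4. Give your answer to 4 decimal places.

0.4326

Let h(s) be the probability of absorption at $4 starting from transient state s. Then h($4) = 1 and h($0) = 0. By first-step analysis:
h($1) = 0.2·0 + 0.24·h($1) + 0.14·h($2) + 0.16·h($3) + 0.26·1
h($2) = 0.22·0 + 0.22·h($1) + 0.14·h($2) + 0.32·h($3) + 0.1·1
h($3) = 0.18·0 + 0.18·h($1) + 0.18·h($2) + 0.28·h($3) + 0.18·1
Solving: h($1) = 0.5248, h($2) = 0.4326, h($3) = 0.4894.
Starting from $2, the probability is 0.4326.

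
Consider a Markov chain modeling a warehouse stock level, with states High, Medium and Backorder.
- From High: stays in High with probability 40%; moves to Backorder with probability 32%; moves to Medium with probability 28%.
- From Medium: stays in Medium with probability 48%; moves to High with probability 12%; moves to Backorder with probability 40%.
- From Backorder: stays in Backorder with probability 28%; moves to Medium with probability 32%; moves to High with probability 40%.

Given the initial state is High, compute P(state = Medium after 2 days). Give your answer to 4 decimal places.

0.3488

Sum over the intermediate state after 1 day:
P = P(High→High)·P(High→Medium) + P(High→Medium)·P(Medium→Medium) + P(High→Backorder)·P(Backorder→Medium)
  = 0.4×0.28 + 0.28×0.48 + 0.32×0.32
  = 0.1120 + 0.1344 + 0.1024 = 0.3488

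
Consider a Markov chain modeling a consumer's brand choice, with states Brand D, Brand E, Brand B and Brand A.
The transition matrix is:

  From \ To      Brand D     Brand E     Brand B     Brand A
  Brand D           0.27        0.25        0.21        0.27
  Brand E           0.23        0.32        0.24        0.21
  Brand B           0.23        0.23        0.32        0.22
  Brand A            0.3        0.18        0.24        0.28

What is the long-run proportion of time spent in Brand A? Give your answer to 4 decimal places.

0.2451

Let the stationary distribution be π with π = πP and π_1 + π_2 + π_3 + π_4 = 1.
π_1 = 0.27·π_1 + 0.23·π_2 + 0.23·π_3 + 0.3·π_4
π_2 = 0.25·π_1 + 0.32·π_2 + 0.23·π_3 + 0.18·π_4
π_3 = 0.21·π_1 + 0.24·π_2 + 0.32·π_3 + 0.24·π_4
Solving with the normalization constraint gives π = (0.2575, 0.2449, 0.2525, 0.2451).
So the stationary probability of Brand A is 0.2451.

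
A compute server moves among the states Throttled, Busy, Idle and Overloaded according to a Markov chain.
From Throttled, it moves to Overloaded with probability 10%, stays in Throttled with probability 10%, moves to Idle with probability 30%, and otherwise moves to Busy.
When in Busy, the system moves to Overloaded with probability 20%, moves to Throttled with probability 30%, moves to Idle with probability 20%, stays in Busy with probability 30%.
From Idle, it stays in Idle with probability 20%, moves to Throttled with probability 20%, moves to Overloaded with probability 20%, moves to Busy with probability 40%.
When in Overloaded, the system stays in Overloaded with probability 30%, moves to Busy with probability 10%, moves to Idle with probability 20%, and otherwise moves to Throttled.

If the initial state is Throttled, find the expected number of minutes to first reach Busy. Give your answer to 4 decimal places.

Let t(s) be the expected number of minutes to first reach Busy from state s, with t(Busy) = 0. Conditioning on the first minute:
t(Throttled) = 1 + 0.1·t(Throttled) + 0.3·t(Idle) + 0.1·t(Overloaded)
t(Idle) = 1 + 0.2·t(Throttled) + 0.2·t(Idle) + 0.2·t(Overloaded)
t(Overloaded) = 1 + 0.4·t(Throttled) + 0.2·t(Idle) + 0.3·t(Overloaded)
Solving: t(Throttled) = 2.4317, t(Idle) = 2.7596, t(Overloaded) = 3.6066.
Expected minutes from Throttled to Busy: 2.4317.

2.4317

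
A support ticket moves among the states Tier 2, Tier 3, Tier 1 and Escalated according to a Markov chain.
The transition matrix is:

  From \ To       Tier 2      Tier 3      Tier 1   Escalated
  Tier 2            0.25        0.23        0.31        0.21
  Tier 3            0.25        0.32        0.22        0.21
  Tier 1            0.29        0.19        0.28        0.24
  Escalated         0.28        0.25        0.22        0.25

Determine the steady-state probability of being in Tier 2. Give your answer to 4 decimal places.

0.2672

Let the stationary distribution be π with π = πP and π_1 + π_2 + π_3 + π_4 = 1.
π_1 = 0.25·π_1 + 0.25·π_2 + 0.29·π_3 + 0.28·π_4
π_2 = 0.23·π_1 + 0.32·π_2 + 0.19·π_3 + 0.25·π_4
π_3 = 0.31·π_1 + 0.22·π_2 + 0.28·π_3 + 0.22·π_4
Solving with the normalization constraint gives π = (0.2672, 0.2463, 0.2596, 0.2269).
So the stationary probability of Tier 2 is 0.2672.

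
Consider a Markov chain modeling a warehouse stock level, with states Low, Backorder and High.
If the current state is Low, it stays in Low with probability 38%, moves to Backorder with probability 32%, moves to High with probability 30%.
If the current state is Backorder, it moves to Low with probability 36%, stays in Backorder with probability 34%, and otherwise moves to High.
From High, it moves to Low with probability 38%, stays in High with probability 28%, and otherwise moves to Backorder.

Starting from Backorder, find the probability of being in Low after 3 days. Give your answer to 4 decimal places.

Propagate the distribution vector 3 days from Backorder.
After 0 days: (0.0000, 1.0000, 0.0000)
After 1 day: (0.3600, 0.3400, 0.3000)
After 2 days: (0.3732, 0.3328, 0.2940)
After 3 days: (0.3733, 0.3325, 0.2941)
P(in Low after 3 days) = 0.3733

0.3733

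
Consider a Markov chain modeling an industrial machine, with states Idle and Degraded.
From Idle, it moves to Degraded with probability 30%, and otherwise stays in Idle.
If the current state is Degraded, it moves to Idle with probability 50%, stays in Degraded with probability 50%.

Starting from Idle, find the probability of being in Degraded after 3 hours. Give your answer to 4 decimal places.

0.3720

Propagate the distribution vector 3 hours from Idle.
After 0 hours: (1.0000, 0.0000)
After 1 hour: (0.7000, 0.3000)
After 2 hours: (0.6400, 0.3600)
After 3 hours: (0.6280, 0.3720)
P(in Degraded after 3 hours) = 0.3720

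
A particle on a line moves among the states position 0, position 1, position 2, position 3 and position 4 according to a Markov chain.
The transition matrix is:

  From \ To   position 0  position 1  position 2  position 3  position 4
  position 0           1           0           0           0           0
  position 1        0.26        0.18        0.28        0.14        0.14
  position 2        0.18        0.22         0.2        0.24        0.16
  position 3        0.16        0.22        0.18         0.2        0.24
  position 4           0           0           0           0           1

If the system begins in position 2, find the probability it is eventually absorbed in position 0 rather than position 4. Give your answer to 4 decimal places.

0.5275

Let h(s) be the probability of absorption at position 0 starting from transient state s. Then h(position 0) = 1 and h(position 4) = 0. By first-step analysis:
h(position 1) = 0.26·1 + 0.18·h(position 1) + 0.28·h(position 2) + 0.14·h(position 3) + 0.14·0
h(position 2) = 0.18·1 + 0.22·h(position 1) + 0.2·h(position 2) + 0.24·h(position 3) + 0.16·0
h(position 3) = 0.16·1 + 0.22·h(position 1) + 0.18·h(position 2) + 0.2·h(position 3) + 0.24·0
Solving: h(position 1) = 0.5788, h(position 2) = 0.5275, h(position 3) = 0.4779.
Starting from position 2, the probability is 0.5275.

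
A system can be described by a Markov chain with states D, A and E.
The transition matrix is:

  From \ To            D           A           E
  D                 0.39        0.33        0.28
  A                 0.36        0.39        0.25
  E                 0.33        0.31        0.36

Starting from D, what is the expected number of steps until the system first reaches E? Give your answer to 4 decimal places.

Let t(s) be the expected number of steps to first reach E from state s, with t(E) = 0. Conditioning on the first step:
t(D) = 1 + 0.39·t(D) + 0.33·t(A)
t(A) = 1 + 0.36·t(D) + 0.39·t(A)
Solving: t(D) = 3.7110, t(A) = 3.8295.
Expected steps from D to E: 3.7110.

3.7110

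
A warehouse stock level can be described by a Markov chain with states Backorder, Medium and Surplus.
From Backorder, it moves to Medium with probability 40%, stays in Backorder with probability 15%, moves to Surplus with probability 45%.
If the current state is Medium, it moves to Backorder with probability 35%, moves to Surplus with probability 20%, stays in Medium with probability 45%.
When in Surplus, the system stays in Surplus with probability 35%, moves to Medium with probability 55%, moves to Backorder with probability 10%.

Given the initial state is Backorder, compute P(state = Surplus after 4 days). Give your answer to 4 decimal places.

Propagate the distribution vector 4 days from Backorder.
After 0 days: (1.0000, 0.0000, 0.0000)
After 1 day: (0.1500, 0.4000, 0.4500)
After 2 days: (0.2075, 0.4875, 0.3050)
After 3 days: (0.2323, 0.4701, 0.2976)
After 4 days: (0.2291, 0.4682, 0.3027)
P(in Surplus after 4 days) = 0.3027

0.3027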